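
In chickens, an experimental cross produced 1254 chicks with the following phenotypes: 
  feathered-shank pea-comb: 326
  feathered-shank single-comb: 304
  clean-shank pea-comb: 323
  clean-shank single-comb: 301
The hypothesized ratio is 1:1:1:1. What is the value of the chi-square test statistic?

The 1:1:1:1 ratio has 4 parts, so with N = 1254 the expected counts are:
  feathered-shank pea-comb: 1254 × 1/4 = 313.5
  feathered-shank single-comb: 1254 × 1/4 = 313.5
  clean-shank pea-comb: 1254 × 1/4 = 313.5
  clean-shank single-comb: 1254 × 1/4 = 313.5
χ² = Σ (O − E)² / E
  feathered-shank pea-comb: (326 − 313.5)² / 313.5 = 0.4984
  feathered-shank single-comb: (304 − 313.5)² / 313.5 = 0.2879
  clean-shank pea-comb: (323 − 313.5)² / 313.5 = 0.2879
  clean-shank single-comb: (301 − 313.5)² / 313.5 = 0.4984
χ² = 0.4984 + 0.2879 + 0.2879 + 0.4984 = 1.5726 ≈ 1.573

1.573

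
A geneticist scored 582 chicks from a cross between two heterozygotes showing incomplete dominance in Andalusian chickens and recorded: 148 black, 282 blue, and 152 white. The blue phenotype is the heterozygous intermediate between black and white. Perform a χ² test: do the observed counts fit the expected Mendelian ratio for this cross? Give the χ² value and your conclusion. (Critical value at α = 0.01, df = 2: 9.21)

0.612; consistent

With incomplete dominance, a heterozygote × heterozygote cross gives a 1:2:1 phenotypic ratio.
Total ratio parts = 4. Expected numbers out of 582:
  black: 582 × 1/4 = 145.5
  blue: 582 × 2/4 = 291
  white: 582 × 1/4 = 145.5
χ² = Σ (O − E)² / E
  black: (148 − 145.5)² / 145.5 = 0.0430
  blue: (282 − 291)² / 291 = 0.2784
  white: (152 − 145.5)² / 145.5 = 0.2904
χ² = 0.0430 + 0.2784 + 0.2904 = 0.6118 ≈ 0.612
Degrees of freedom = 3 − 1 = 2; critical value at α = 0.01 is 9.21.
Since 0.612 < 9.21, we fail to reject the null hypothesis — the data are consistent with the 1:2:1 ratio.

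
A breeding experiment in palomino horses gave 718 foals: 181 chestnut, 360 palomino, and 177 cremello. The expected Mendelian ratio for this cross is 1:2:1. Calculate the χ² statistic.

Total ratio parts = 4. Expected numbers out of 718:
  chestnut: 718 × 1/4 = 179.5
  palomino: 718 × 2/4 = 359
  cremello: 718 × 1/4 = 179.5
χ² = Σ (O − E)² / E
  chestnut: (181 − 179.5)² / 179.5 = 0.0125
  palomino: (360 − 359)² / 359 = 0.0028
  cremello: (177 − 179.5)² / 179.5 = 0.0348
χ² = 0.0125 + 0.0028 + 0.0348 = 0.0501 ≈ 0.050

0.050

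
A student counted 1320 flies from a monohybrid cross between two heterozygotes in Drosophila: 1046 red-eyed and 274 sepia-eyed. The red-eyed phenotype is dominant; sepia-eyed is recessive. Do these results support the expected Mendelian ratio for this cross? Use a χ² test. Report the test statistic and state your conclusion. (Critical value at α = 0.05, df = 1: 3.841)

For a monohybrid cross between heterozygotes with complete dominance, the expected phenotypic ratio is 3:1.
The 3:1 ratio has 4 parts, so with N = 1320 the expected counts are:
  red-eyed: 1320 × 3/4 = 990
  sepia-eyed: 1320 × 1/4 = 330
χ² = Σ (O − E)² / E
  red-eyed: (1046 − 990)² / 990 = 3.1677
  sepia-eyed: (274 − 330)² / 330 = 9.5030
χ² = 3.1677 + 9.5030 = 12.6707 ≈ 12.671
Degrees of freedom = 2 − 1 = 1; critical value at α = 0.05 is 3.841.
Since 12.671 > 3.841, we reject the null hypothesis — the data do not fit the 3:1 ratio.

12.671; not consistent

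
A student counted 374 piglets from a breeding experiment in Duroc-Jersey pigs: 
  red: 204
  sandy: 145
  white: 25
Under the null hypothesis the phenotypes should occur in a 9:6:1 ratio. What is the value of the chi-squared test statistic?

Under the 9:6:1 hypothesis (Σ ratio = 16, N = 374):
  red: 374 × 9/16 = 210.375
  sandy: 374 × 6/16 = 140.25
  white: 374 × 1/16 = 23.375
χ² = Σ (O − E)² / E
  red: (204 − 210.375)² / 210.375 = 0.1932
  sandy: (145 − 140.25)² / 140.25 = 0.1609
  white: (25 − 23.375)² / 23.375 = 0.1130
χ² = 0.1932 + 0.1609 + 0.1130 = 0.4671 ≈ 0.467

0.467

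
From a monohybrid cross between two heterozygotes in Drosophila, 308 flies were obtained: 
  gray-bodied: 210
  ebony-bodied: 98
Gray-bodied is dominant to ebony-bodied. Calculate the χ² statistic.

For a monohybrid cross between heterozygotes with complete dominance, the expected phenotypic ratio is 3:1.
The 3:1 ratio has 4 parts, so with N = 308 the expected counts are:
  gray-bodied: 308 × 3/4 = 231
  ebony-bodied: 308 × 1/4 = 77
χ² = Σ (O − E)² / E
  gray-bodied: (210 − 231)² / 231 = 1.9091
  ebony-bodied: (98 − 77)² / 77 = 5.7273
χ² = 1.9091 + 5.7273 = 7.6364 ≈ 7.636

7.636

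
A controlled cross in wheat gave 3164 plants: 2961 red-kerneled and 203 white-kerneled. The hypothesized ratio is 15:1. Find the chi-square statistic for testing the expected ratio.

0.149

Total ratio parts = 16. Expected numbers out of 3164:
  red-kerneled: 3164 × 15/16 = 2966.25
  white-kerneled: 3164 × 1/16 = 197.75
χ² = Σ (O − E)² / E
  red-kerneled: (2961 − 2966.25)² / 2966.25 = 0.0093
  white-kerneled: (203 − 197.75)² / 197.75 = 0.1394
χ² = 0.0093 + 0.1394 = 0.1487 ≈ 0.149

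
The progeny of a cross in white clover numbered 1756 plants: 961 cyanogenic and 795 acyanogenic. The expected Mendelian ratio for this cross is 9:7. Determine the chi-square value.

The 9:7 ratio has 16 parts, so with N = 1756 the expected counts are:
  cyanogenic: 1756 × 9/16 = 987.75
  acyanogenic: 1756 × 7/16 = 768.25
χ² = Σ (O − E)² / E
  cyanogenic: (961 − 987.75)² / 987.75 = 0.7244
  acyanogenic: (795 − 768.25)² / 768.25 = 0.9314
χ² = 0.7244 + 0.9314 = 1.6558 ≈ 1.656

1.656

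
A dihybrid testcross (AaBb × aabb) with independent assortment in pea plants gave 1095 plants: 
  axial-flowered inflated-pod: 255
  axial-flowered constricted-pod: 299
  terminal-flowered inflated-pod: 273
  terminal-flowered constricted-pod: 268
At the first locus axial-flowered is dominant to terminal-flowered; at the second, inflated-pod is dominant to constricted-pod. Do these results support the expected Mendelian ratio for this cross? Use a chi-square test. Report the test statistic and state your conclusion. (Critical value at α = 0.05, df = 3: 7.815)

3.736; consistent

A dihybrid testcross with independent assortment gives a 1:1:1:1 ratio.
Expected counts for N = 1095 under a 1:1:1:1 ratio (total parts = 4):
  axial-flowered inflated-pod: 1095 × 1/4 = 273.75
  axial-flowered constricted-pod: 1095 × 1/4 = 273.75
  terminal-flowered inflated-pod: 1095 × 1/4 = 273.75
  terminal-flowered constricted-pod: 1095 × 1/4 = 273.75
χ² = Σ (O − E)² / E
  axial-flowered inflated-pod: (255 − 273.75)² / 273.75 = 1.2842
  axial-flowered constricted-pod: (299 − 273.75)² / 273.75 = 2.3290
  terminal-flowered inflated-pod: (273 − 273.75)² / 273.75 = 0.0021
  terminal-flowered constricted-pod: (268 − 273.75)² / 273.75 = 0.1208
χ² = 1.2842 + 2.3290 + 0.0021 + 0.1208 = 3.7361 ≈ 3.736
Degrees of freedom = 4 − 1 = 3; critical value at α = 0.05 is 7.815.
Since 3.736 < 7.815, we fail to reject the null hypothesis — the data are consistent with the 1:1:1:1 ratio.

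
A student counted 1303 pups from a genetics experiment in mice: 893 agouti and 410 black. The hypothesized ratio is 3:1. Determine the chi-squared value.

Total ratio parts = 4. Expected numbers out of 1303:
  agouti: 1303 × 3/4 = 977.25
  black: 1303 × 1/4 = 325.75
χ² = Σ (O − E)² / E
  agouti: (893 − 977.25)² / 977.25 = 7.2633
  black: (410 − 325.75)² / 325.75 = 21.7899
χ² = 7.2633 + 21.7899 = 29.0532 ≈ 29.053

29.053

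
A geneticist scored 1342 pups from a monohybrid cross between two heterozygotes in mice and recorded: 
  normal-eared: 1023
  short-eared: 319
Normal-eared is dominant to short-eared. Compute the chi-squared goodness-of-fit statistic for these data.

For a monohybrid cross between heterozygotes with complete dominance, the expected phenotypic ratio is 3:1.
Under the 3:1 hypothesis (Σ ratio = 4, N = 1342):
  normal-eared: 1342 × 3/4 = 1006.5
  short-eared: 1342 × 1/4 = 335.5
χ² = Σ (O − E)² / E
  normal-eared: (1023 − 1006.5)² / 1006.5 = 0.2705
  short-eared: (319 − 335.5)² / 335.5 = 0.8115
χ² = 0.2705 + 0.8115 = 1.082

1.082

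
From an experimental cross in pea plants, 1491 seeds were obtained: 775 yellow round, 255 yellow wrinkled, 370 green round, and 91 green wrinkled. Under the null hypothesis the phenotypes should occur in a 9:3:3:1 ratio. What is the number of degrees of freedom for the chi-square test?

A goodness-of-fit test with 4 phenotype classes has df = 4 − 1 = 3.

3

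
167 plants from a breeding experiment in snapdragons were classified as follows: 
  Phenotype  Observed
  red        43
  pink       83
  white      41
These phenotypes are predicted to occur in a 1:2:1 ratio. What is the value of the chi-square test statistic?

0.054

The 1:2:1 ratio has 4 parts, so with N = 167 the expected counts are:
  red: 167 × 1/4 = 41.75
  pink: 167 × 2/4 = 83.5
  white: 167 × 1/4 = 41.75
χ² = Σ (O − E)² / E
  red: (43 − 41.75)² / 41.75 = 0.0374
  pink: (83 − 83.5)² / 83.5 = 0.0030
  white: (41 − 41.75)² / 41.75 = 0.0135
χ² = 0.0374 + 0.0030 + 0.0135 = 0.0539 ≈ 0.054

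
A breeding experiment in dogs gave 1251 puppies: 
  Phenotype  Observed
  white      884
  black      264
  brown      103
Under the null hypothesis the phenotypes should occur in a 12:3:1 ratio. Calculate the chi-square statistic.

14.705

Total ratio parts = 16. Expected numbers out of 1251:
  white: 1251 × 12/16 = 938.25
  black: 1251 × 3/16 = 234.5625
  brown: 1251 × 1/16 = 78.1875
χ² = Σ (O − E)² / E
  white: (884 − 938.25)² / 938.25 = 3.1368
  black: (264 − 234.5625)² / 234.5625 = 3.6944
  brown: (103 − 78.1875)² / 78.1875 = 7.8742
χ² = 3.1368 + 3.6944 + 7.8742 = 14.7054 ≈ 14.705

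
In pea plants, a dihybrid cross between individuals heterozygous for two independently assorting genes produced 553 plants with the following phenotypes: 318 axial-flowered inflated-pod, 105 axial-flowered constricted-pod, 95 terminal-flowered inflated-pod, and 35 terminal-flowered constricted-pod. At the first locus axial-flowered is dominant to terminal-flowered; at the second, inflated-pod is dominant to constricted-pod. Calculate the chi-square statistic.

0.905

A dihybrid F₂ with independent assortment and complete dominance at both loci gives a 9:3:3:1 phenotypic ratio.
Expected counts for N = 553 under a 9:3:3:1 ratio (total parts = 16):
  axial-flowered inflated-pod: 553 × 9/16 = 311.0625
  axial-flowered constricted-pod: 553 × 3/16 = 103.6875
  terminal-flowered inflated-pod: 553 × 3/16 = 103.6875
  terminal-flowered constricted-pod: 553 × 1/16 = 34.5625
χ² = Σ (O − E)² / E
  axial-flowered inflated-pod: (318 − 311.0625)² / 311.0625 = 0.1547
  axial-flowered constricted-pod: (105 − 103.6875)² / 103.6875 = 0.0166
  terminal-flowered inflated-pod: (95 − 103.6875)² / 103.6875 = 0.7279
  terminal-flowered constricted-pod: (35 − 34.5625)² / 34.5625 = 0.0055
χ² = 0.1547 + 0.0166 + 0.7279 + 0.0055 = 0.9047 ≈ 0.905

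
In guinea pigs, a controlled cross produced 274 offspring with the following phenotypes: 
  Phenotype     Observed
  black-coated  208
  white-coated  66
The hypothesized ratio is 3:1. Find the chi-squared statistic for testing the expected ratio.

Under the 3:1 hypothesis (Σ ratio = 4, N = 274):
  black-coated: 274 × 3/4 = 205.5
  white-coated: 274 × 1/4 = 68.5
χ² = Σ (O − E)² / E
  black-coated: (208 − 205.5)² / 205.5 = 0.0304
  white-coated: (66 − 68.5)² / 68.5 = 0.0912
χ² = 0.0304 + 0.0912 = 0.1216 ≈ 0.122

0.122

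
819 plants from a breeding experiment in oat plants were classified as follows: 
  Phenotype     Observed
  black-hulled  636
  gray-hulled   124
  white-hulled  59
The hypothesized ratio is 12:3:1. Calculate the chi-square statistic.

Under the 12:3:1 hypothesis (Σ ratio = 16, N = 819):
  black-hulled: 819 × 12/16 = 614.25
  gray-hulled: 819 × 3/16 = 153.5625
  white-hulled: 819 × 1/16 = 51.1875
χ² = Σ (O − E)² / E
  black-hulled: (636 − 614.25)² / 614.25 = 0.7701
  gray-hulled: (124 − 153.5625)² / 153.5625 = 5.6911
  white-hulled: (59 − 51.1875)² / 51.1875 = 1.1924
χ² = 0.7701 + 5.6911 + 1.1924 = 7.6536 ≈ 7.654

7.654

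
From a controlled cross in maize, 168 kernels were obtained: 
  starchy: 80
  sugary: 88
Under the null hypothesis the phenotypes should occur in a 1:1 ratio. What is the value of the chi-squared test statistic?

0.381

Total ratio parts = 2. Expected numbers out of 168:
  starchy: 168 × 1/2 = 84
  sugary: 168 × 1/2 = 84
χ² = Σ (O − E)² / E
  starchy: (80 − 84)² / 84 = 0.1905
  sugary: (88 − 84)² / 84 = 0.1905
χ² = 0.1905 + 0.1905 = 0.381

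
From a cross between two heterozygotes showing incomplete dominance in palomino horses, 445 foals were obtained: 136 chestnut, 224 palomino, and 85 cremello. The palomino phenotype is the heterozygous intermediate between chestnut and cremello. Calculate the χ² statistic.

11.710

With incomplete dominance, a heterozygote × heterozygote cross gives a 1:2:1 phenotypic ratio.
Total ratio parts = 4. Expected numbers out of 445:
  chestnut: 445 × 1/4 = 111.25
  palomino: 445 × 2/4 = 222.5
  cremello: 445 × 1/4 = 111.25
χ² = Σ (O − E)² / E
  chestnut: (136 − 111.25)² / 111.25 = 5.5062
  palomino: (224 − 222.5)² / 222.5 = 0.0101
  cremello: (85 − 111.25)² / 111.25 = 6.1938
χ² = 5.5062 + 0.0101 + 6.1938 = 11.7101 ≈ 11.710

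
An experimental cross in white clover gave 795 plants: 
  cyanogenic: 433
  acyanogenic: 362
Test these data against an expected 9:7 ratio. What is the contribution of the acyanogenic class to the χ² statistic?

Total ratio parts = 16. Expected numbers out of 795:
  cyanogenic: 795 × 9/16 = 447.1875
  acyanogenic: 795 × 7/16 = 347.8125
Contribution of acyanogenic: (362 − 347.8125)² / 347.8125 = 0.5787

0.579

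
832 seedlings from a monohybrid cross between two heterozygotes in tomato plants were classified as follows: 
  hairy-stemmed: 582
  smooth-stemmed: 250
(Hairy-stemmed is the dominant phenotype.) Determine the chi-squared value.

11.308

For a monohybrid cross between heterozygotes with complete dominance, the expected phenotypic ratio is 3:1.
The 3:1 ratio has 4 parts, so with N = 832 the expected counts are:
  hairy-stemmed: 832 × 3/4 = 624
  smooth-stemmed: 832 × 1/4 = 208
χ² = Σ (O − E)² / E
  hairy-stemmed: (582 − 624)² / 624 = 2.8269
  smooth-stemmed: (250 − 208)² / 208 = 8.4808
χ² = 2.8269 + 8.4808 = 11.3077 ≈ 11.308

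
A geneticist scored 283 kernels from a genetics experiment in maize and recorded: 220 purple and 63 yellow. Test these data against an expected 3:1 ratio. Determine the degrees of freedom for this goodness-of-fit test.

A goodness-of-fit test with 2 phenotype classes has df = 2 − 1 = 1.

1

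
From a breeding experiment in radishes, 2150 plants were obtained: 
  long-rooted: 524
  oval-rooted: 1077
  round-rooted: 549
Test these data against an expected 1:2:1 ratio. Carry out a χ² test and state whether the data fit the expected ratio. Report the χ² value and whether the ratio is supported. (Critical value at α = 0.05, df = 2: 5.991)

0.589; consistent

The 1:2:1 ratio has 4 parts, so with N = 2150 the expected counts are:
  long-rooted: 2150 × 1/4 = 537.5
  oval-rooted: 2150 × 2/4 = 1075
  round-rooted: 2150 × 1/4 = 537.5
χ² = Σ (O − E)² / E
  long-rooted: (524 − 537.5)² / 537.5 = 0.3391
  oval-rooted: (1077 − 1075)² / 1075 = 0.0037
  round-rooted: (549 − 537.5)² / 537.5 = 0.2460
χ² = 0.3391 + 0.0037 + 0.2460 = 0.5888 ≈ 0.589
Degrees of freedom = 3 − 1 = 2; critical value at α = 0.05 is 5.991.
Since 0.589 < 5.991, we fail to reject the null hypothesis — the data are consistent with the 1:2:1 ratio.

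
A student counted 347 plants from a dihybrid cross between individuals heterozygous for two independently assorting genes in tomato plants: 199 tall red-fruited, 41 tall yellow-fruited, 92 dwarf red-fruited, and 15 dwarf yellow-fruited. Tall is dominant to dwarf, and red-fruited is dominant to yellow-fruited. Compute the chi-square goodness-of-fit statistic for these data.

22.189

A dihybrid F₂ with independent assortment and complete dominance at both loci gives a 9:3:3:1 phenotypic ratio.
Total ratio parts = 16. Expected numbers out of 347:
  tall red-fruited: 347 × 9/16 = 195.1875
  tall yellow-fruited: 347 × 3/16 = 65.0625
  dwarf red-fruited: 347 × 3/16 = 65.0625
  dwarf yellow-fruited: 347 × 1/16 = 21.6875
χ² = Σ (O − E)² / E
  tall red-fruited: (199 − 195.1875)² / 195.1875 = 0.0745
  tall yellow-fruited: (41 − 65.0625)² / 65.0625 = 8.8992
  dwarf red-fruited: (92 − 65.0625)² / 65.0625 = 11.1528
  dwarf yellow-fruited: (15 − 21.6875)² / 21.6875 = 2.0621
χ² = 0.0745 + 8.8992 + 11.1528 + 2.0621 = 22.1886 ≈ 22.189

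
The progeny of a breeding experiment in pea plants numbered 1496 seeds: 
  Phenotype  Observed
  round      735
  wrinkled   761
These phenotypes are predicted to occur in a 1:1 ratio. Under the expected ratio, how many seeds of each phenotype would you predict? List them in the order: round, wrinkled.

The 1:1 ratio has 2 parts, so with N = 1496 the expected counts are:
  round: 1496 × 1/2 = 748
  wrinkled: 1496 × 1/2 = 748

748, 748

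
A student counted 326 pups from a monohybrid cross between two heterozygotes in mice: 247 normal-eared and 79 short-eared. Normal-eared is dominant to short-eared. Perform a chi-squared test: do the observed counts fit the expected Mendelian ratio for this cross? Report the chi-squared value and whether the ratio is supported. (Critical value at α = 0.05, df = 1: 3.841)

For a monohybrid cross between heterozygotes with complete dominance, the expected phenotypic ratio is 3:1.
The 3:1 ratio has 4 parts, so with N = 326 the expected counts are:
  normal-eared: 326 × 3/4 = 244.5
  short-eared: 326 × 1/4 = 81.5
χ² = Σ (O − E)² / E
  normal-eared: (247 − 244.5)² / 244.5 = 0.0256
  short-eared: (79 − 81.5)² / 81.5 = 0.0767
χ² = 0.0256 + 0.0767 = 0.1023 ≈ 0.102
Degrees of freedom = 2 − 1 = 1; critical value at α = 0.05 is 3.841.
Since 0.102 < 3.841, we fail to reject the null hypothesis — the data are consistent with the 3:1 ratio.

0.102; consistent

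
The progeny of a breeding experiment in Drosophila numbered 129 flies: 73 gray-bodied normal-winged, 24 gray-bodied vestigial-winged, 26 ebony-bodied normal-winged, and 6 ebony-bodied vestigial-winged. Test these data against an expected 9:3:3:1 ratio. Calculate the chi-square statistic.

Total ratio parts = 16. Expected numbers out of 129:
  gray-bodied normal-winged: 129 × 9/16 = 72.5625
  gray-bodied vestigial-winged: 129 × 3/16 = 24.1875
  ebony-bodied normal-winged: 129 × 3/16 = 24.1875
  ebony-bodied vestigial-winged: 129 × 1/16 = 8.0625
χ² = Σ (O − E)² / E
  gray-bodied normal-winged: (73 − 72.5625)² / 72.5625 = 0.0026
  gray-bodied vestigial-winged: (24 − 24.1875)² / 24.1875 = 0.0015
  ebony-bodied normal-winged: (26 − 24.1875)² / 24.1875 = 0.1358
  ebony-bodied vestigial-winged: (6 − 8.0625)² / 8.0625 = 0.5276
χ² = 0.0026 + 0.0015 + 0.1358 + 0.5276 = 0.6675 ≈ 0.668

0.668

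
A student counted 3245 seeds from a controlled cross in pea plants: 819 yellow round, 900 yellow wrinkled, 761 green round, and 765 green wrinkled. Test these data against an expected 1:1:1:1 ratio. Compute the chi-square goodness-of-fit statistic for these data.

The 1:1:1:1 ratio has 4 parts, so with N = 3245 the expected counts are:
  yellow round: 3245 × 1/4 = 811.25
  yellow wrinkled: 3245 × 1/4 = 811.25
  green round: 3245 × 1/4 = 811.25
  green wrinkled: 3245 × 1/4 = 811.25
χ² = Σ (O − E)² / E
  yellow round: (819 − 811.25)² / 811.25 = 0.0740
  yellow wrinkled: (900 − 811.25)² / 811.25 = 9.7092
  green round: (761 − 811.25)² / 811.25 = 3.1126
  green wrinkled: (765 − 811.25)² / 811.25 = 2.6367
χ² = 0.0740 + 9.7092 + 3.1126 + 2.6367 = 15.5325 ≈ 15.533

15.533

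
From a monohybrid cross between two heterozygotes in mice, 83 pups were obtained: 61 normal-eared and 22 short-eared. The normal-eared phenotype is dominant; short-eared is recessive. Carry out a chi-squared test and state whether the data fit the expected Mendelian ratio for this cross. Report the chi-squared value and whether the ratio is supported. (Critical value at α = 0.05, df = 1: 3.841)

0.100; consistent

For a monohybrid cross between heterozygotes with complete dominance, the expected phenotypic ratio is 3:1.
Expected counts for N = 83 under a 3:1 ratio (total parts = 4):
  normal-eared: 83 × 3/4 = 62.25
  short-eared: 83 × 1/4 = 20.75
χ² = Σ (O − E)² / E
  normal-eared: (61 − 62.25)² / 62.25 = 0.0251
  short-eared: (22 − 20.75)² / 20.75 = 0.0753
χ² = 0.0251 + 0.0753 = 0.1004 ≈ 0.100
Degrees of freedom = 2 − 1 = 1; critical value at α = 0.05 is 3.841.
Since 0.100 < 3.841, we fail to reject the null hypothesis — the data are consistent with the 3:1 ratio.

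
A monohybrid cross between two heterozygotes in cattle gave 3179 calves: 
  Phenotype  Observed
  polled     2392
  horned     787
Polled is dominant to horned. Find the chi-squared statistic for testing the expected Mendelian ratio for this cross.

0.101

For a monohybrid cross between heterozygotes with complete dominance, the expected phenotypic ratio is 3:1.
Total ratio parts = 4. Expected numbers out of 3179:
  polled: 3179 × 3/4 = 2384.25
  horned: 3179 × 1/4 = 794.75
χ² = Σ (O − E)² / E
  polled: (2392 − 2384.25)² / 2384.25 = 0.0252
  horned: (787 − 794.75)² / 794.75 = 0.0756
χ² = 0.0252 + 0.0756 = 0.1008 ≈ 0.101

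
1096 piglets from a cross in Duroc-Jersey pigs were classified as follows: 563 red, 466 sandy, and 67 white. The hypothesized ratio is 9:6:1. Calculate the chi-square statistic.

12.036

The 9:6:1 ratio has 16 parts, so with N = 1096 the expected counts are:
  red: 1096 × 9/16 = 616.5
  sandy: 1096 × 6/16 = 411
  white: 1096 × 1/16 = 68.5
χ² = Σ (O − E)² / E
  red: (563 − 616.5)² / 616.5 = 4.6427
  sandy: (466 − 411)² / 411 = 7.3601
  white: (67 − 68.5)² / 68.5 = 0.0328
χ² = 4.6427 + 7.3601 + 0.0328 = 12.0356 ≈ 12.036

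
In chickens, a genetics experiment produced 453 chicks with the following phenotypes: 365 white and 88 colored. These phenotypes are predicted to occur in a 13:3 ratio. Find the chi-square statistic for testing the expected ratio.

0.136

Expected counts for N = 453 under a 13:3 ratio (total parts = 16):
  white: 453 × 13/16 = 368.0625
  colored: 453 × 3/16 = 84.9375
χ² = Σ (O − E)² / E
  white: (365 − 368.0625)² / 368.0625 = 0.0255
  colored: (88 − 84.9375)² / 84.9375 = 0.1104
χ² = 0.0255 + 0.1104 = 0.1359 ≈ 0.136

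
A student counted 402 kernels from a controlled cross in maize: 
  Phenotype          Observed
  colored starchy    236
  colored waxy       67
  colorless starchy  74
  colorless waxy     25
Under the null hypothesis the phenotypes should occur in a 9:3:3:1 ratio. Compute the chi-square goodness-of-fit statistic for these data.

1.388

The 9:3:3:1 ratio has 16 parts, so with N = 402 the expected counts are:
  colored starchy: 402 × 9/16 = 226.125
  colored waxy: 402 × 3/16 = 75.375
  colorless starchy: 402 × 3/16 = 75.375
  colorless waxy: 402 × 1/16 = 25.125
χ² = Σ (O − E)² / E
  colored starchy: (236 − 226.125)² / 226.125 = 0.4312
  colored waxy: (67 − 75.375)² / 75.375 = 0.9306
  colorless starchy: (74 − 75.375)² / 75.375 = 0.0251
  colorless waxy: (25 − 25.125)² / 25.125 = 0.0006
χ² = 0.4312 + 0.9306 + 0.0251 + 0.0006 = 1.3875 ≈ 1.388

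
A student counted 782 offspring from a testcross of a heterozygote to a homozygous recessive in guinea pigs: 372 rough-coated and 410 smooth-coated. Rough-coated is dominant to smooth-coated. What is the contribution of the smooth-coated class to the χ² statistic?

0.923

A testcross of a heterozygote (Aa × aa) gives a 1:1 phenotypic ratio.
Total ratio parts = 2. Expected numbers out of 782:
  rough-coated: 782 × 1/2 = 391
  smooth-coated: 782 × 1/2 = 391
Contribution of smooth-coated: (410 − 391)² / 391 = 0.9233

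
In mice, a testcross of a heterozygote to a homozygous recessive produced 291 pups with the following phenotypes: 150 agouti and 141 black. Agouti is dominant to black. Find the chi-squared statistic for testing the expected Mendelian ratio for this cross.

0.278

A testcross of a heterozygote (Aa × aa) gives a 1:1 phenotypic ratio.
Under the 1:1 hypothesis (Σ ratio = 2, N = 291):
  agouti: 291 × 1/2 = 145.5
  black: 291 × 1/2 = 145.5
χ² = Σ (O − E)² / E
  agouti: (150 − 145.5)² / 145.5 = 0.1392
  black: (141 − 145.5)² / 145.5 = 0.1392
χ² = 0.1392 + 0.1392 = 0.2784 ≈ 0.278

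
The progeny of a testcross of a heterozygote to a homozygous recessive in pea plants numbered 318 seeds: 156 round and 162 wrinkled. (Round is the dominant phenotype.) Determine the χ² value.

A testcross of a heterozygote (Aa × aa) gives a 1:1 phenotypic ratio.
The 1:1 ratio has 2 parts, so with N = 318 the expected counts are:
  round: 318 × 1/2 = 159
  wrinkled: 318 × 1/2 = 159
χ² = Σ (O − E)² / E
  round: (156 − 159)² / 159 = 0.0566
  wrinkled: (162 − 159)² / 159 = 0.0566
χ² = 0.0566 + 0.0566 = 0.1132 ≈ 0.113

0.113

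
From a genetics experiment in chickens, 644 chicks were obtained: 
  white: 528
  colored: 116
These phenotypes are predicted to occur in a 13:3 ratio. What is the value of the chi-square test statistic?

0.230

The 13:3 ratio has 16 parts, so with N = 644 the expected counts are:
  white: 644 × 13/16 = 523.25
  colored: 644 × 3/16 = 120.75
χ² = Σ (O − E)² / E
  white: (528 − 523.25)² / 523.25 = 0.0431
  colored: (116 − 120.75)² / 120.75 = 0.1869
χ² = 0.0431 + 0.1869 = 0.230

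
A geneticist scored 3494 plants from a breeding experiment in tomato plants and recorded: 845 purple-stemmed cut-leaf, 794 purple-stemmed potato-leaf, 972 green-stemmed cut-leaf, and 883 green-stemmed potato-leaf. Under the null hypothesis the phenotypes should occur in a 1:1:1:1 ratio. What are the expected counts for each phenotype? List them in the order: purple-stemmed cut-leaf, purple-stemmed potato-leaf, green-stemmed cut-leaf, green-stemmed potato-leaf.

Under the 1:1:1:1 hypothesis (Σ ratio = 4, N = 3494):
  purple-stemmed cut-leaf: 3494 × 1/4 = 873.5
  purple-stemmed potato-leaf: 3494 × 1/4 = 873.5
  green-stemmed cut-leaf: 3494 × 1/4 = 873.5
  green-stemmed potato-leaf: 3494 × 1/4 = 873.5

873.5, 873.5, 873.5, 873.5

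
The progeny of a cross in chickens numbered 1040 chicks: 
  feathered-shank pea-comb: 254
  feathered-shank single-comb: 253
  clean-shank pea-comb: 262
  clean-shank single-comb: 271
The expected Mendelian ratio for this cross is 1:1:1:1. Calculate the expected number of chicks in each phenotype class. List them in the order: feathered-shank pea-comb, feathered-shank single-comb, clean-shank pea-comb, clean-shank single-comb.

Total ratio parts = 4. Expected numbers out of 1040:
  feathered-shank pea-comb: 1040 × 1/4 = 260
  feathered-shank single-comb: 1040 × 1/4 = 260
  clean-shank pea-comb: 1040 × 1/4 = 260
  clean-shank single-comb: 1040 × 1/4 = 260

260, 260, 260, 260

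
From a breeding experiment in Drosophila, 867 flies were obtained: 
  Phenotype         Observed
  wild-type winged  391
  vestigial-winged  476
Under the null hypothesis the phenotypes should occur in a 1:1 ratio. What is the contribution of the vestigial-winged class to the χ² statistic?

4.167

Total ratio parts = 2. Expected numbers out of 867:
  wild-type winged: 867 × 1/2 = 433.5
  vestigial-winged: 867 × 1/2 = 433.5
Contribution of vestigial-winged: (476 − 433.5)² / 433.5 = 4.1667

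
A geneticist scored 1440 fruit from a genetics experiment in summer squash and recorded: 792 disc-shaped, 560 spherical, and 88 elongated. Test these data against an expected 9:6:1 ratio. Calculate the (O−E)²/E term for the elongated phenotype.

0.044

The 9:6:1 ratio has 16 parts, so with N = 1440 the expected counts are:
  disc-shaped: 1440 × 9/16 = 810
  spherical: 1440 × 6/16 = 540
  elongated: 1440 × 1/16 = 90
Contribution of elongated: (88 − 90)² / 90 = 0.0444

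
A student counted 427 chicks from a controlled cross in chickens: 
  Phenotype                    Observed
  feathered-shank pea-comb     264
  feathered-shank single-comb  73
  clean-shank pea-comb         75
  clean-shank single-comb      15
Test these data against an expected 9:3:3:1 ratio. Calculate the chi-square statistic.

8.422

Under the 9:3:3:1 hypothesis (Σ ratio = 16, N = 427):
  feathered-shank pea-comb: 427 × 9/16 = 240.1875
  feathered-shank single-comb: 427 × 3/16 = 80.0625
  clean-shank pea-comb: 427 × 3/16 = 80.0625
  clean-shank single-comb: 427 × 1/16 = 26.6875
χ² = Σ (O − E)² / E
  feathered-shank pea-comb: (264 − 240.1875)² / 240.1875 = 2.3608
  feathered-shank single-comb: (73 − 80.0625)² / 80.0625 = 0.6230
  clean-shank pea-comb: (75 − 80.0625)² / 80.0625 = 0.3201
  clean-shank single-comb: (15 − 26.6875)² / 26.6875 = 5.1184
χ² = 2.3608 + 0.6230 + 0.3201 + 5.1184 = 8.4223 ≈ 8.422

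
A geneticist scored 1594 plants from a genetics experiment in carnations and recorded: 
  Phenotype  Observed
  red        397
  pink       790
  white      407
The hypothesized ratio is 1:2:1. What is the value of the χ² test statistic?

Under the 1:2:1 hypothesis (Σ ratio = 4, N = 1594):
  red: 1594 × 1/4 = 398.5
  pink: 1594 × 2/4 = 797
  white: 1594 × 1/4 = 398.5
χ² = Σ (O − E)² / E
  red: (397 − 398.5)² / 398.5 = 0.0056
  pink: (790 − 797)² / 797 = 0.0615
  white: (407 − 398.5)² / 398.5 = 0.1813
χ² = 0.0056 + 0.0615 + 0.1813 = 0.2484 ≈ 0.248

0.248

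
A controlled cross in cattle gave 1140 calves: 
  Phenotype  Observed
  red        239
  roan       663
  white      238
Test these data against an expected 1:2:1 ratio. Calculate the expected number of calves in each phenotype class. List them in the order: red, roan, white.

285, 570, 285

Total ratio parts = 4. Expected numbers out of 1140:
  red: 1140 × 1/4 = 285
  roan: 1140 × 2/4 = 570
  white: 1140 × 1/4 = 285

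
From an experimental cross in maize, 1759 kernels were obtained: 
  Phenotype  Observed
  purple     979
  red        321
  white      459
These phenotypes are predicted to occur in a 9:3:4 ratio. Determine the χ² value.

Under the 9:3:4 hypothesis (Σ ratio = 16, N = 1759):
  purple: 1759 × 9/16 = 989.4375
  red: 1759 × 3/16 = 329.8125
  white: 1759 × 4/16 = 439.75
χ² = Σ (O − E)² / E
  purple: (979 − 989.4375)² / 989.4375 = 0.1101
  red: (321 − 329.8125)² / 329.8125 = 0.2355
  white: (459 − 439.75)² / 439.75 = 0.8427
χ² = 0.1101 + 0.2355 + 0.8427 = 1.1883 ≈ 1.188

1.188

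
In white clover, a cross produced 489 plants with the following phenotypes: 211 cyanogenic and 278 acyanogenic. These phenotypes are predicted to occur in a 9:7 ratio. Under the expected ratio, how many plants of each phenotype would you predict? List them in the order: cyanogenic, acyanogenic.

The 9:7 ratio has 16 parts, so with N = 489 the expected counts are:
  cyanogenic: 489 × 9/16 = 275.0625
  acyanogenic: 489 × 7/16 = 213.9375

275.0625, 213.9375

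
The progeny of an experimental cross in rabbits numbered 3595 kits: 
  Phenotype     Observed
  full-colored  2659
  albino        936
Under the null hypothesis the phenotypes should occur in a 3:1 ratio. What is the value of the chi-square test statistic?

The 3:1 ratio has 4 parts, so with N = 3595 the expected counts are:
  full-colored: 3595 × 3/4 = 2696.25
  albino: 3595 × 1/4 = 898.75
χ² = Σ (O − E)² / E
  full-colored: (2659 − 2696.25)² / 2696.25 = 0.5146
  albino: (936 − 898.75)² / 898.75 = 1.5439
χ² = 0.5146 + 1.5439 = 2.0585 ≈ 2.059

2.059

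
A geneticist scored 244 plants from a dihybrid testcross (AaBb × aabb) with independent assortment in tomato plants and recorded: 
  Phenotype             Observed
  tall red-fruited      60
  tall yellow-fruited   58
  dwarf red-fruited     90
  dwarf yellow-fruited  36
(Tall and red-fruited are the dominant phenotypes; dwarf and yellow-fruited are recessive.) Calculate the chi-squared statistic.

A dihybrid testcross with independent assortment gives a 1:1:1:1 ratio.
Expected counts for N = 244 under a 1:1:1:1 ratio (total parts = 4):
  tall red-fruited: 244 × 1/4 = 61
  tall yellow-fruited: 244 × 1/4 = 61
  dwarf red-fruited: 244 × 1/4 = 61
  dwarf yellow-fruited: 244 × 1/4 = 61
χ² = Σ (O − E)² / E
  tall red-fruited: (60 − 61)² / 61 = 0.0164
  tall yellow-fruited: (58 − 61)² / 61 = 0.1475
  dwarf red-fruited: (90 − 61)² / 61 = 13.7869
  dwarf yellow-fruited: (36 − 61)² / 61 = 10.2459
χ² = 0.0164 + 0.1475 + 13.7869 + 10.2459 = 24.1967 ≈ 24.197

24.197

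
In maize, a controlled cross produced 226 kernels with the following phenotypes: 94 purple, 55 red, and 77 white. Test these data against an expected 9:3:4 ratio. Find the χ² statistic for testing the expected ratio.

Total ratio parts = 16. Expected numbers out of 226:
  purple: 226 × 9/16 = 127.125
  red: 226 × 3/16 = 42.375
  white: 226 × 4/16 = 56.5
χ² = Σ (O − E)² / E
  purple: (94 − 127.125)² / 127.125 = 8.6314
  red: (55 − 42.375)² / 42.375 = 3.7614
  white: (77 − 56.5)² / 56.5 = 7.4381
χ² = 8.6314 + 3.7614 + 7.4381 = 19.8309 ≈ 19.831

19.831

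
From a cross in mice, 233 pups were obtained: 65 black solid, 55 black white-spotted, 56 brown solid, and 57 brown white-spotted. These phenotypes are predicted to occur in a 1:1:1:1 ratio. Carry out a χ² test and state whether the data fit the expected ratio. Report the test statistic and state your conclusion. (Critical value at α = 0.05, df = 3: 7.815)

Total ratio parts = 4. Expected numbers out of 233:
  black solid: 233 × 1/4 = 58.25
  black white-spotted: 233 × 1/4 = 58.25
  brown solid: 233 × 1/4 = 58.25
  brown white-spotted: 233 × 1/4 = 58.25
χ² = Σ (O − E)² / E
  black solid: (65 − 58.25)² / 58.25 = 0.7822
  black white-spotted: (55 − 58.25)² / 58.25 = 0.1813
  brown solid: (56 − 58.25)² / 58.25 = 0.0869
  brown white-spotted: (57 − 58.25)² / 58.25 = 0.0268
χ² = 0.7822 + 0.1813 + 0.0869 + 0.0268 = 1.0772 ≈ 1.077
Degrees of freedom = 4 − 1 = 3; critical value at α = 0.05 is 7.815.
Since 1.077 < 7.815, we fail to reject the null hypothesis — the data are consistent with the 1:1:1:1 ratio.

1.077; consistent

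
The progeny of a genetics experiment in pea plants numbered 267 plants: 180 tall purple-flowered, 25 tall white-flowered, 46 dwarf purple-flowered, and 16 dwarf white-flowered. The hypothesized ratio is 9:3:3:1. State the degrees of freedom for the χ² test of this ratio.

3

A goodness-of-fit test with 4 phenotype classes has df = 4 − 1 = 3.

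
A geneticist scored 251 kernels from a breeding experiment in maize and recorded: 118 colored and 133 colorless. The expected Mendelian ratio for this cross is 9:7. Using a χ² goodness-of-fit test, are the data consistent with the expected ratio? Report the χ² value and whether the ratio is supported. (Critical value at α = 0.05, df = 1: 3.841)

Under the 9:7 hypothesis (Σ ratio = 16, N = 251):
  colored: 251 × 9/16 = 141.1875
  colorless: 251 × 7/16 = 109.8125
χ² = Σ (O − E)² / E
  colored: (118 − 141.1875)² / 141.1875 = 3.8081
  colorless: (133 − 109.8125)² / 109.8125 = 4.8962
χ² = 3.8081 + 4.8962 = 8.7043 ≈ 8.704
Degrees of freedom = 2 − 1 = 1; critical value at α = 0.05 is 3.841.
Since 8.704 > 3.841, we reject the null hypothesis — the data do not fit the 9:7 ratio.

8.704; not consistent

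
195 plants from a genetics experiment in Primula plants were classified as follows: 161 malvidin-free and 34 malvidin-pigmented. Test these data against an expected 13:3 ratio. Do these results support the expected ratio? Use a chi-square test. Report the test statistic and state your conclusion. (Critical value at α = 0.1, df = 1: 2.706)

0.221; consistent

Total ratio parts = 16. Expected numbers out of 195:
  malvidin-free: 195 × 13/16 = 158.4375
  malvidin-pigmented: 195 × 3/16 = 36.5625
χ² = Σ (O − E)² / E
  malvidin-free: (161 − 158.4375)² / 158.4375 = 0.0414
  malvidin-pigmented: (34 − 36.5625)² / 36.5625 = 0.1796
χ² = 0.0414 + 0.1796 = 0.221
Degrees of freedom = 2 − 1 = 1; critical value at α = 0.1 is 2.706.
Since 0.221 < 2.706, we fail to reject the null hypothesis — the data are consistent with the 13:3 ratio.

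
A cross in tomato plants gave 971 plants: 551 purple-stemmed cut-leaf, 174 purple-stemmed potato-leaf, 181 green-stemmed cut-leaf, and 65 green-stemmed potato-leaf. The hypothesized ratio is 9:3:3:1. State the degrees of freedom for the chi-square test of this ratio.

3

A goodness-of-fit test with 4 phenotype classes has df = 4 − 1 = 3.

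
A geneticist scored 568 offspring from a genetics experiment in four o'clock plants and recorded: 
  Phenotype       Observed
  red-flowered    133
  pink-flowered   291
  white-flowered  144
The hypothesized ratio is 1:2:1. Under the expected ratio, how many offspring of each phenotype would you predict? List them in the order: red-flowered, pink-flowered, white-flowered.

Expected counts for N = 568 under a 1:2:1 ratio (total parts = 4):
  red-flowered: 568 × 1/4 = 142
  pink-flowered: 568 × 2/4 = 284
  white-flowered: 568 × 1/4 = 142

142, 284, 142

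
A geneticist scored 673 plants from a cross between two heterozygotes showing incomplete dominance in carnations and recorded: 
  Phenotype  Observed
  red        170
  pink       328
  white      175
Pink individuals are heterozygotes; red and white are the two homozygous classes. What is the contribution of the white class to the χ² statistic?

0.271

With incomplete dominance, a heterozygote × heterozygote cross gives a 1:2:1 phenotypic ratio.
Under the 1:2:1 hypothesis (Σ ratio = 4, N = 673):
  red: 673 × 1/4 = 168.25
  pink: 673 × 2/4 = 336.5
  white: 673 × 1/4 = 168.25
Contribution of white: (175 − 168.25)² / 168.25 = 0.2708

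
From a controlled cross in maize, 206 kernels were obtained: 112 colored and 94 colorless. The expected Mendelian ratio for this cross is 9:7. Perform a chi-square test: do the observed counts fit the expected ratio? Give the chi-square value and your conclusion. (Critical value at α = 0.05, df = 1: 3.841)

Under the 9:7 hypothesis (Σ ratio = 16, N = 206):
  colored: 206 × 9/16 = 115.875
  colorless: 206 × 7/16 = 90.125
χ² = Σ (O − E)² / E
  colored: (112 − 115.875)² / 115.875 = 0.1296
  colorless: (94 − 90.125)² / 90.125 = 0.1666
χ² = 0.1296 + 0.1666 = 0.2962 ≈ 0.296
Degrees of freedom = 2 − 1 = 1; critical value at α = 0.05 is 3.841.
Since 0.296 < 3.841, we fail to reject the null hypothesis — the data are consistent with the 9:7 ratio.

0.296; consistent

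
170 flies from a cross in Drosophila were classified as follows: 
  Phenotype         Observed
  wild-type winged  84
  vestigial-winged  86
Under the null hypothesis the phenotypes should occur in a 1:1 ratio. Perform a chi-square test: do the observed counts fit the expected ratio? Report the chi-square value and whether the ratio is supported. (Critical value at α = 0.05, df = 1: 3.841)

0.024; consistent

Under the 1:1 hypothesis (Σ ratio = 2, N = 170):
  wild-type winged: 170 × 1/2 = 85
  vestigial-winged: 170 × 1/2 = 85
χ² = Σ (O − E)² / E
  wild-type winged: (84 − 85)² / 85 = 0.0118
  vestigial-winged: (86 − 85)² / 85 = 0.0118
χ² = 0.0118 + 0.0118 = 0.0236 ≈ 0.024
Degrees of freedom = 2 − 1 = 1; critical value at α = 0.05 is 3.841.
Since 0.024 < 3.841, we fail to reject the null hypothesis — the data are consistent with the 1:1 ratio.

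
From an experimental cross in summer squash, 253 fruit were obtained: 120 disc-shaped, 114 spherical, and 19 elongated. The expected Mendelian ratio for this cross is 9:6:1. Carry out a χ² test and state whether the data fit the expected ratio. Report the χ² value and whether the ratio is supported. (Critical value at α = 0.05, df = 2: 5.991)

7.996; not consistent

Total ratio parts = 16. Expected numbers out of 253:
  disc-shaped: 253 × 9/16 = 142.3125
  spherical: 253 × 6/16 = 94.875
  elongated: 253 × 1/16 = 15.8125
χ² = Σ (O − E)² / E
  disc-shaped: (120 − 142.3125)² / 142.3125 = 3.4983
  spherical: (114 − 94.875)² / 94.875 = 3.8552
  elongated: (19 − 15.8125)² / 15.8125 = 0.6425
χ² = 3.4983 + 3.8552 + 0.6425 = 7.996
Degrees of freedom = 3 − 1 = 2; critical value at α = 0.05 is 5.991.
Since 7.996 > 5.991, we reject the null hypothesis — the data do not fit the 9:6:1 ratio.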